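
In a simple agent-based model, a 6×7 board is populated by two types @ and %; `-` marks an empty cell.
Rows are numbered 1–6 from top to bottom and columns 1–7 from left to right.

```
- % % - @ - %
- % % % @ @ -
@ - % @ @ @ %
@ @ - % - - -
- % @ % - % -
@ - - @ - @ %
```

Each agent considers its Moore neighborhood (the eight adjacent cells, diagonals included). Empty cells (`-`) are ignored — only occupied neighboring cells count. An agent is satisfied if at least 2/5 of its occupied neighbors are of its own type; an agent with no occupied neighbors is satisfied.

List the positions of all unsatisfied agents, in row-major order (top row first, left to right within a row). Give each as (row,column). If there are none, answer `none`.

(1,2)% 3/3 ✓
(1,3)% 4/4 ✓
(1,5)@ 2/3 ✓
(1,7)% 0/1 ✗
(2,2)% 4/5 ✓
(2,3)% 5/6 ✓
(2,4)% 3/7 ✓
(2,5)@ 5/6 ✓
(2,6)@ 4/6 ✓
(3,1)@ 2/3 ✓
(3,3)% 4/6 ✓
(3,4)@ 2/6 ✗
(3,5)@ 4/6 ✓
(3,6)@ 3/4 ✓
(3,7)% 0/2 ✗
(4,1)@ 2/3 ✓
(4,2)@ 3/5 ✓
(4,4)% 2/5 ✓
(5,2)% 0/4 ✗
(5,3)@ 2/5 ✓
(5,4)% 1/3 ✗
(5,6)% 1/2 ✓
(6,1)@ 0/1 ✗
(6,4)@ 1/2 ✓
(6,6)@ 0/2 ✗
(6,7)% 1/2 ✓

(1,7), (3,4), (3,7), (5,2), (5,4), (6,1), (6,6)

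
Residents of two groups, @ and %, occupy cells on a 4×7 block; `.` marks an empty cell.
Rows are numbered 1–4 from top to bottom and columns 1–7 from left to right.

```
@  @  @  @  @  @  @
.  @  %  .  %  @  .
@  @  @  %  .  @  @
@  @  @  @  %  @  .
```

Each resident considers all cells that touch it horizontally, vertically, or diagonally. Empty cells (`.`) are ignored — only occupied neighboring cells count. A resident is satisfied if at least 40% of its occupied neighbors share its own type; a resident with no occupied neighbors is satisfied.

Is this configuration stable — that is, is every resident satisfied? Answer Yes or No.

(1,1)@ 2/2 satisfied
(1,2)@ 3/4 satisfied
(1,3)@ 3/4 satisfied
(1,4)@ 2/4 satisfied
(1,5)@ 3/4 satisfied
(1,6)@ 3/4 satisfied
(1,7)@ 2/2 satisfied
(2,2)@ 6/7 satisfied
(2,3)% 1/7 not
(2,5)% 1/6 not
(2,6)@ 5/6 satisfied
(3,1)@ 4/4 satisfied
(3,2)@ 6/7 satisfied
(3,3)@ 5/7 satisfied
(3,4)% 3/6 satisfied
(3,6)@ 3/5 satisfied
(3,7)@ 3/3 satisfied
(4,1)@ 3/3 satisfied
(4,2)@ 5/5 satisfied
(4,3)@ 4/5 satisfied
(4,4)@ 2/4 satisfied
(4,5)% 1/4 not
(4,6)@ 2/3 satisfied
For instance (2,3) has only 1/7 same-type neighbors, below 2/5.

No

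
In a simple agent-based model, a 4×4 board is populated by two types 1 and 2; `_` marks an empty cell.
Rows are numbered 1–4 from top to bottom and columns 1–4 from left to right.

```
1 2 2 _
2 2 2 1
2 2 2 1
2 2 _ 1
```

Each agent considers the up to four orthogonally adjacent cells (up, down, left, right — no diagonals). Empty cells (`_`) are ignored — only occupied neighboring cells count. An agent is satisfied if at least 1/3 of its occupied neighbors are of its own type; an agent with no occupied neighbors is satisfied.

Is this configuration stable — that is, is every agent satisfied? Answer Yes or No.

Row 1: (1,1)1 0/2 unhappy · (1,2)2 2/3 ok · (1,3)2 2/2 ok
Row 2: (2,1)2 2/3 ok · (2,2)2 4/4 ok · (2,3)2 3/4 ok · (2,4)1 1/2 ok
Row 3: (3,1)2 3/3 ok · (3,2)2 4/4 ok · (3,3)2 2/3 ok · (3,4)1 2/3 ok
Row 4: (4,1)2 2/2 ok · (4,2)2 2/2 ok · (4,4)1 1/1 ok
For instance (1,1) has only 0/2 same-type neighbors, below 1/3.

No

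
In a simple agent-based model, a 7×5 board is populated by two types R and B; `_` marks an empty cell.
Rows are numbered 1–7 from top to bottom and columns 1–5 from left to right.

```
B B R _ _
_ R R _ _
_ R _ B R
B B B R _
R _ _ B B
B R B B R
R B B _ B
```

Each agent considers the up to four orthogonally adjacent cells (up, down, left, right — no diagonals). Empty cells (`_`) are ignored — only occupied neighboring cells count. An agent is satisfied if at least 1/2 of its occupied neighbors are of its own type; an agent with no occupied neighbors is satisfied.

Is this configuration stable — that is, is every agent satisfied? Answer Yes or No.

No

Row 1: (1,1)B 1/1 ✓ · (1,2)B 1/3 ✗ · (1,3)R 1/2 ✓
Row 2: (2,2)R 2/3 ✓ · (2,3)R 2/2 ✓
Row 3: (3,2)R 1/2 ✓ · (3,4)B 0/2 ✗ · (3,5)R 0/1 ✗
Row 4: (4,1)B 1/2 ✓ · (4,2)B 2/3 ✓ · (4,3)B 1/2 ✓ · (4,4)R 0/3 ✗
Row 5: (5,1)R 0/2 ✗ · (5,4)B 2/3 ✓ · (5,5)B 1/2 ✓
Row 6: (6,1)B 0/3 ✗ · (6,2)R 0/3 ✗ · (6,3)B 2/3 ✓ · (6,4)B 2/3 ✓ · (6,5)R 0/3 ✗
Row 7: (7,1)R 0/2 ✗ · (7,2)B 1/3 ✗ · (7,3)B 2/2 ✓ · (7,5)B 0/1 ✗
For instance (1,2) has only 1/3 same-type neighbors, below 1/2.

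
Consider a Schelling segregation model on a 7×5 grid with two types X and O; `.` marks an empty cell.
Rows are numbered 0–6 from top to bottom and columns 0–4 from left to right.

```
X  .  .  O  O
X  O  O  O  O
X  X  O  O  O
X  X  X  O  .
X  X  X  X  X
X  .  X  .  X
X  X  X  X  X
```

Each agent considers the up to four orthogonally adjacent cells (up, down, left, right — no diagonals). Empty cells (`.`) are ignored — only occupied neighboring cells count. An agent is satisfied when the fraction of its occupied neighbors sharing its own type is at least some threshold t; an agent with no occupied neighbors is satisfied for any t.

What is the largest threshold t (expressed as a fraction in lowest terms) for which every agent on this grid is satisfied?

1/3

(0,0)X 1/1
(0,3)O 2/2
(0,4)O 2/2
(1,0)X 2/3
(1,1)O 1/3
(1,2)O 3/3
(1,3)O 4/4
(1,4)O 3/3
(2,0)X 3/3
(2,1)X 2/4
(2,2)O 2/4
(2,3)O 4/4
(2,4)O 2/2
(3,0)X 3/3
(3,1)X 4/4
(3,2)X 2/4
(3,3)O 1/3
(4,0)X 3/3
(4,1)X 3/3
(4,2)X 4/4
(4,3)X 2/3
(4,4)X 2/2
(5,0)X 2/2
(5,2)X 2/2
(5,4)X 2/2
(6,0)X 2/2
(6,1)X 2/2
(6,2)X 3/3
(6,3)X 2/2
(6,4)X 2/2
The smallest same-type fraction is 1/3 at (1,1), which reduces to 1/3. Any threshold above that leaves this agent unsatisfied.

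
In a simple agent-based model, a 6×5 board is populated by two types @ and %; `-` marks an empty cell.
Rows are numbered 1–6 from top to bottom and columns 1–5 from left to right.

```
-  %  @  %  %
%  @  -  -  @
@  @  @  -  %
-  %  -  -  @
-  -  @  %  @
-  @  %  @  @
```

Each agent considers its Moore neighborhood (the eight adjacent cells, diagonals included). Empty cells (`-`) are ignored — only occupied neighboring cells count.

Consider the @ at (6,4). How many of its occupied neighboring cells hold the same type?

Occupied neighbors of (6,4): (5,3)=@, (5,4)=%, (5,5)=@, (6,3)=%, (6,5)=@.
Same type (@): 3 of 5.

3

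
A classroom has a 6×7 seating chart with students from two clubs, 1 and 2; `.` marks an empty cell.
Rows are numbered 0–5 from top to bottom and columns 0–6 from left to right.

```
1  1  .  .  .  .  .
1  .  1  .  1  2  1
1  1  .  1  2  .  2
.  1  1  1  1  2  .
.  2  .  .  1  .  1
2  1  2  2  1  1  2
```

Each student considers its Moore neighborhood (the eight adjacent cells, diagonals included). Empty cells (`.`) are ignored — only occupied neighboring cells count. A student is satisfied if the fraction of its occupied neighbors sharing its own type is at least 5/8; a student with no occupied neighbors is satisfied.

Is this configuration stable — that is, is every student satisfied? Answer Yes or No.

No

Row 0: (0,0)1 2/2 ✓ · (0,1)1 3/3 ✓
Row 1: (1,0)1 4/4 ✓ · (1,2)1 3/3 ✓ · (1,4)1 1/3 ✗ · (1,5)2 2/4 ✗ · (1,6)1 0/2 ✗
Row 2: (2,0)1 3/3 ✓ · (2,1)1 5/5 ✓ · (2,3)1 5/6 ✓ · (2,4)2 2/6 ✗ · (2,6)2 2/3 ✓
Row 3: (3,1)1 3/4 ✓ · (3,2)1 4/5 ✓ · (3,3)1 4/5 ✓ · (3,4)1 3/5 ✗ · (3,5)2 2/5 ✗
Row 4: (4,1)2 2/5 ✗ · (4,4)1 4/6 ✓ · (4,6)1 1/3 ✗
Row 5: (5,0)2 1/2 ✗ · (5,1)1 0/3 ✗ · (5,2)2 2/3 ✓ · (5,3)2 1/3 ✗ · (5,4)1 2/3 ✓ · (5,5)1 3/4 ✓ · (5,6)2 0/2 ✗
For instance (1,4) has only 1/3 same-type neighbors, below 5/8.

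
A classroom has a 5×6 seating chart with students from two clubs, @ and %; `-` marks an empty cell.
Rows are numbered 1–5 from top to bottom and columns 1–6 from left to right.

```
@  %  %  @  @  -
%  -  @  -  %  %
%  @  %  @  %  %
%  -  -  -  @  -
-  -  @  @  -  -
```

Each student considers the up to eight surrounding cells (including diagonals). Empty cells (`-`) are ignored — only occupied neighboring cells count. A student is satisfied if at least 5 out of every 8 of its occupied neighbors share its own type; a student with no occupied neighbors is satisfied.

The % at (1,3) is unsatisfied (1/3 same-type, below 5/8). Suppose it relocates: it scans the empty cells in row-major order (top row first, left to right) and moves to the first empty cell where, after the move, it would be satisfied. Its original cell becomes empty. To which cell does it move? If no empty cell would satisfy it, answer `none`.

Vacating (1,3). Empty cells in order:
  (1,6): 2/3 same-type → satisfied — stop here.

(1,6)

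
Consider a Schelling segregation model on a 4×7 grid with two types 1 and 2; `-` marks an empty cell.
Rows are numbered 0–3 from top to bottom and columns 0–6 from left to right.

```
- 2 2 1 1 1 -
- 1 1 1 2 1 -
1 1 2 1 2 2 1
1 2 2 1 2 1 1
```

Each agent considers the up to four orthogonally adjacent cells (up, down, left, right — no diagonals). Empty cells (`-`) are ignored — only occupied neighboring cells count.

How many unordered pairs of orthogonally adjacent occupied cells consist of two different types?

Scan each occupied cell's neighbors to the right and below so each pair is counted once.
Row 0: 2(0,1)–2(0,2)= 2(0,1)–1(1,1)≠ 2(0,2)–1(0,3)≠ 2(0,2)–1(1,2)≠ 1(0,3)–1(0,4)= 1(0,3)–1(1,3)= 1(0,4)–1(0,5)= 1(0,4)–2(1,4)≠ 1(0,5)–1(1,5)=  → 4/9 unlike.
Row 1: 1(1,1)–1(1,2)= 1(1,1)–1(2,1)= 1(1,2)–1(1,3)= 1(1,2)–2(2,2)≠ 1(1,3)–2(1,4)≠ 1(1,3)–1(2,3)= 2(1,4)–1(1,5)≠ 2(1,4)–2(2,4)= 1(1,5)–2(2,5)≠  → 4/9 unlike.
Row 2: 1(2,0)–1(2,1)= 1(2,0)–1(3,0)= 1(2,1)–2(2,2)≠ 1(2,1)–2(3,1)≠ 2(2,2)–1(2,3)≠ 2(2,2)–2(3,2)= 1(2,3)–2(2,4)≠ 1(2,3)–1(3,3)= 2(2,4)–2(2,5)= 2(2,4)–2(3,4)= 2(2,5)–1(2,6)≠ 2(2,5)–1(3,5)≠ 1(2,6)–1(3,6)=  → 6/13 unlike.
Row 3: 1(3,0)–2(3,1)≠ 2(3,1)–2(3,2)= 2(3,2)–1(3,3)≠ 1(3,3)–2(3,4)≠ 2(3,4)–1(3,5)≠ 1(3,5)–1(3,6)=  → 4/6 unlike.
Total adjacent occupied pairs: 37; unlike-type pairs: 18.

18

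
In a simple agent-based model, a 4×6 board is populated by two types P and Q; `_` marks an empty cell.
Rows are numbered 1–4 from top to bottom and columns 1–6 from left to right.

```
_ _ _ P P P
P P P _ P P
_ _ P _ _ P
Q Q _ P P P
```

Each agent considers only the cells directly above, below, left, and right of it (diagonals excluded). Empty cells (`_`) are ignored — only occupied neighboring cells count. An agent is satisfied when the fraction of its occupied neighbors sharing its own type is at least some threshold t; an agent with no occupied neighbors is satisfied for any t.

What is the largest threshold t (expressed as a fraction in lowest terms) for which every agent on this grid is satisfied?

1/1

(1,4)P 1/1
(1,5)P 3/3
(1,6)P 2/2
(2,1)P 1/1
(2,2)P 2/2
(2,3)P 2/2
(2,5)P 2/2
(2,6)P 3/3
(3,3)P 1/1
(3,6)P 2/2
(4,1)Q 1/1
(4,2)Q 1/1
(4,4)P 1/1
(4,5)P 2/2
(4,6)P 2/2
The smallest same-type fraction is 1/1 at (1,4), which reduces to 1/1. Any threshold above that leaves this agent unsatisfied.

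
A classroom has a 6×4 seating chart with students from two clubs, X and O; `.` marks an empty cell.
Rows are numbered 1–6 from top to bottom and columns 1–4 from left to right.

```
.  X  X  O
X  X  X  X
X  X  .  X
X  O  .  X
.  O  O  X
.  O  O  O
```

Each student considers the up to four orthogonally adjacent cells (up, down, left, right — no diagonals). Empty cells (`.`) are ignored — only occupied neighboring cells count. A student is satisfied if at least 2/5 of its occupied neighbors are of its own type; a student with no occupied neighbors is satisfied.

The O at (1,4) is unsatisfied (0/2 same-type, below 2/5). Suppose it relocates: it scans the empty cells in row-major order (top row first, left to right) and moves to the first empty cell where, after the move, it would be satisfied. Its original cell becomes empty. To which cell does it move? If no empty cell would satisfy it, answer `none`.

(4,3)

Vacating (1,4). Empty cells in order:
  (1,1): 0/2 same-type → still unsatisfied.
  (3,3): 0/3 same-type → still unsatisfied.
  (4,3): 2/3 same-type → satisfied — stop here.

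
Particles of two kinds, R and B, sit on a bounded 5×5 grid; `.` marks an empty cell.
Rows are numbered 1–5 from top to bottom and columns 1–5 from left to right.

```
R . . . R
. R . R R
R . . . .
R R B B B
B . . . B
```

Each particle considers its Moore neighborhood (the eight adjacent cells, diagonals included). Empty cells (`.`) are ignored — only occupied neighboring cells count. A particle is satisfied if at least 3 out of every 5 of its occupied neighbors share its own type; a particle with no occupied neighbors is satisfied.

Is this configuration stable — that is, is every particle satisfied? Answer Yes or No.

(1,1)R 1/1 ok
(1,5)R 2/2 ok
(2,2)R 2/2 ok
(2,4)R 2/2 ok
(2,5)R 2/2 ok
(3,1)R 3/3 ok
(4,1)R 2/3 ok
(4,2)R 2/4 unhappy
(4,3)B 1/2 unhappy
(4,4)B 3/3 ok
(4,5)B 2/2 ok
(5,1)B 0/2 unhappy
(5,5)B 2/2 ok
For instance (4,2) has only 2/4 same-type neighbors, below 3/5.

No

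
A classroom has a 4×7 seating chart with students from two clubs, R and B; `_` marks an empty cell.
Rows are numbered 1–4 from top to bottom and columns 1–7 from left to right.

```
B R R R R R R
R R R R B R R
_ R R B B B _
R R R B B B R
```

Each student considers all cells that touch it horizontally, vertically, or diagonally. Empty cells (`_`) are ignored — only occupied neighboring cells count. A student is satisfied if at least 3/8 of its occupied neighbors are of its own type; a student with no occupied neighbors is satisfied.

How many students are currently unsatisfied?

(1,1)B 0/3 unhappy
(1,2)R 4/5 ok
(1,3)R 5/5 ok
(1,4)R 4/5 ok
(1,5)R 4/5 ok
(1,6)R 4/5 ok
(1,7)R 3/3 ok
(2,1)R 3/4 ok
(2,2)R 6/7 ok
(2,3)R 7/8 ok
(2,4)R 5/8 ok
(2,5)B 3/8 ok
(2,6)R 4/7 ok
(2,7)R 3/4 ok
(3,2)R 7/7 ok
(3,3)R 6/8 ok
(3,4)B 4/8 ok
(3,5)B 6/8 ok
(3,6)B 4/7 ok
(4,1)R 2/2 ok
(4,2)R 4/4 ok
(4,3)R 3/5 ok
(4,4)B 3/5 ok
(4,5)B 5/5 ok
(4,6)B 3/4 ok
(4,7)R 0/2 unhappy
Unsatisfied: (1,1), (4,7) — 2 in total.

2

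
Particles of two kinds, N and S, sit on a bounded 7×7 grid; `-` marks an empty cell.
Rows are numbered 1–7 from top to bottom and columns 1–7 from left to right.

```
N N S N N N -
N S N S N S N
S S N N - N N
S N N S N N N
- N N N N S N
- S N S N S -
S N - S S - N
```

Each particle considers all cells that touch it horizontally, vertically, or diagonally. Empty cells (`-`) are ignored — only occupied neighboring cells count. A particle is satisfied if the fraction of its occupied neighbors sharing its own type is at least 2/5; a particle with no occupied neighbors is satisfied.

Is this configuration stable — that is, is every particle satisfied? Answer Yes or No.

Row 1: (1,1)N 2/3 ✓ · (1,2)N 3/5 ✓ · (1,3)S 2/5 ✓ · (1,4)N 3/5 ✓ · (1,5)N 3/5 ✓ · (1,6)N 3/4 ✓
Row 2: (2,1)N 2/5 ✓ · (2,2)S 3/8 ✗ · (2,3)N 4/8 ✓ · (2,4)S 1/7 ✗ · (2,5)N 5/7 ✓ · (2,6)S 0/6 ✗ · (2,7)N 3/4 ✓
Row 3: (3,1)S 3/5 ✓ · (3,2)S 3/8 ✗ · (3,3)N 4/8 ✓ · (3,4)N 5/7 ✓ · (3,6)N 6/7 ✓ · (3,7)N 4/5 ✓
Row 4: (4,1)S 2/4 ✓ · (4,2)N 4/7 ✓ · (4,3)N 6/8 ✓ · (4,4)S 0/7 ✗ · (4,5)N 5/7 ✓ · (4,6)N 6/7 ✓ · (4,7)N 4/5 ✓
Row 5: (5,2)N 4/6 ✓ · (5,3)N 5/8 ✓ · (5,4)N 6/8 ✓ · (5,5)N 4/8 ✓ · (5,6)S 1/7 ✗ · (5,7)N 2/4 ✓
Row 6: (6,2)S 1/5 ✗ · (6,3)N 4/7 ✓ · (6,4)S 2/7 ✗ · (6,5)N 2/7 ✗ · (6,6)S 2/6 ✗
Row 7: (7,1)S 1/2 ✓ · (7,2)N 1/3 ✗ · (7,4)S 2/4 ✓ · (7,5)S 3/4 ✓ · (7,7)N 0/1 ✗
For instance (2,2) has only 3/8 same-type neighbors, below 2/5.

No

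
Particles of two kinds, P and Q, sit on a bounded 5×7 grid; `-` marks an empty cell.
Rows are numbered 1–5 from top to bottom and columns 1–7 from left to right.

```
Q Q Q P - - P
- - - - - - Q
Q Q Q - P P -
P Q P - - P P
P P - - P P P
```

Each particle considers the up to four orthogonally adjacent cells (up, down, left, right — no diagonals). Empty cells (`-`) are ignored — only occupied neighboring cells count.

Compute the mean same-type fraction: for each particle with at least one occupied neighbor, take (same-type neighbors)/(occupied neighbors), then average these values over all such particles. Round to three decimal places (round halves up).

0.647

Row 1: (1,1)Q 1/1 · (1,2)Q 2/2 · (1,3)Q 1/2 · (1,4)P 0/1 · (1,7)P 0/1
Row 2: (2,7)Q 0/1
Row 3: (3,1)Q 1/2 · (3,2)Q 3/3 · (3,3)Q 1/2 · (3,5)P 1/1 · (3,6)P 2/2
Row 4: (4,1)P 1/3 · (4,2)Q 1/4 · (4,3)P 0/2 · (4,6)P 3/3 · (4,7)P 2/2
Row 5: (5,1)P 2/2 · (5,2)P 1/2 · (5,5)P 1/1 · (5,6)P 3/3 · (5,7)P 2/2
Sum over 21 particles: 1/1 + 2/2 + 1/2 + 0/1 + 0/1 + 0/1 + 1/2 + 3/3 + 1/2 + 1/1 + 2/2 + 1/3 + 1/4 + 0/2 + 3/3 + 2/2 + 2/2 + 1/2 + 1/1 + 3/3 + 2/2 = 163/12; mean = 163/12 ÷ 21 = 163/252 = 0.646825… → 0.647.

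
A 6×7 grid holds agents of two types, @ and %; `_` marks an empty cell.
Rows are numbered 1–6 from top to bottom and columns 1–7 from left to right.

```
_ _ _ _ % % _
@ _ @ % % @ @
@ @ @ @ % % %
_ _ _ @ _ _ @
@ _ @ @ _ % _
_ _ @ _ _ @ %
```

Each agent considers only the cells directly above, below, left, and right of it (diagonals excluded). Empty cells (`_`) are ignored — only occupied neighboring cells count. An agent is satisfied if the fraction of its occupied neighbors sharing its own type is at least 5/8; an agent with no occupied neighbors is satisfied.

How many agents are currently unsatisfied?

Row 1: (1,5)% 2/2 ok · (1,6)% 1/2 unhappy
Row 2: (2,1)@ 1/1 ok · (2,3)@ 1/2 unhappy · (2,4)% 1/3 unhappy · (2,5)% 3/4 ok · (2,6)@ 1/4 unhappy · (2,7)@ 1/2 unhappy
Row 3: (3,1)@ 2/2 ok · (3,2)@ 2/2 ok · (3,3)@ 3/3 ok · (3,4)@ 2/4 unhappy · (3,5)% 2/3 ok · (3,6)% 2/3 ok · (3,7)% 1/3 unhappy
Row 4: (4,4)@ 2/2 ok · (4,7)@ 0/1 unhappy
Row 5: (5,1)@ 0/0 ok · (5,3)@ 2/2 ok · (5,4)@ 2/2 ok · (5,6)% 0/1 unhappy
Row 6: (6,3)@ 1/1 ok · (6,6)@ 0/2 unhappy · (6,7)% 0/1 unhappy
Unsatisfied: (1,6), (2,3), (2,4), (2,6), (2,7), (3,4), (3,7), (4,7), (5,6), (6,6), (6,7) — 11 in total.

11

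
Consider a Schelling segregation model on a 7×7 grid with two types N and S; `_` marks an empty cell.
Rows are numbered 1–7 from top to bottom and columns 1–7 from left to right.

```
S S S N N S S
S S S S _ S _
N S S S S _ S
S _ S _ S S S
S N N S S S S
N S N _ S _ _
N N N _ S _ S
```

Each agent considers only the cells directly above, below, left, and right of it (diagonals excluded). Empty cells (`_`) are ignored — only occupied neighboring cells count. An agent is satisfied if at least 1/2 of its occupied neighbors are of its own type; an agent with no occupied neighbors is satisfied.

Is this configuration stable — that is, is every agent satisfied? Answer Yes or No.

(1,1)S 2/2 ok
(1,2)S 3/3 ok
(1,3)S 2/3 ok
(1,4)N 1/3 unhappy
(1,5)N 1/2 ok
(1,6)S 2/3 ok
(1,7)S 1/1 ok
(2,1)S 2/3 ok
(2,2)S 4/4 ok
(2,3)S 4/4 ok
(2,4)S 2/3 ok
(2,6)S 1/1 ok
(3,1)N 0/3 unhappy
(3,2)S 2/3 ok
(3,3)S 4/4 ok
(3,4)S 3/3 ok
(3,5)S 2/2 ok
(3,7)S 1/1 ok
(4,1)S 1/2 ok
(4,3)S 1/2 ok
(4,5)S 3/3 ok
(4,6)S 3/3 ok
(4,7)S 3/3 ok
(5,1)S 1/3 unhappy
(5,2)N 1/3 unhappy
(5,3)N 2/4 ok
(5,4)S 1/2 ok
(5,5)S 4/4 ok
(5,6)S 3/3 ok
(5,7)S 2/2 ok
(6,1)N 1/3 unhappy
(6,2)S 0/4 unhappy
(6,3)N 2/3 ok
(6,5)S 2/2 ok
(7,1)N 2/2 ok
(7,2)N 2/3 ok
(7,3)N 2/2 ok
(7,5)S 1/1 ok
(7,7)S 0/0 ok
For instance (1,4) has only 1/3 same-type neighbors, below 1/2.

No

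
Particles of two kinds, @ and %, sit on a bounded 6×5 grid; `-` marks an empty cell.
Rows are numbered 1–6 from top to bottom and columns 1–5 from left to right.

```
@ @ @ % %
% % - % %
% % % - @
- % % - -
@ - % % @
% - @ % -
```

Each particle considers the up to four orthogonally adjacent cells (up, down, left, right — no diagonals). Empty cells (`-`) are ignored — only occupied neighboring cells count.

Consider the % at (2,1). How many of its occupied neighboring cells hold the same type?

Occupied neighbors of (2,1): (1,1)=@, (3,1)=%, (2,2)=%.
Same type (%): 2 of 3.

2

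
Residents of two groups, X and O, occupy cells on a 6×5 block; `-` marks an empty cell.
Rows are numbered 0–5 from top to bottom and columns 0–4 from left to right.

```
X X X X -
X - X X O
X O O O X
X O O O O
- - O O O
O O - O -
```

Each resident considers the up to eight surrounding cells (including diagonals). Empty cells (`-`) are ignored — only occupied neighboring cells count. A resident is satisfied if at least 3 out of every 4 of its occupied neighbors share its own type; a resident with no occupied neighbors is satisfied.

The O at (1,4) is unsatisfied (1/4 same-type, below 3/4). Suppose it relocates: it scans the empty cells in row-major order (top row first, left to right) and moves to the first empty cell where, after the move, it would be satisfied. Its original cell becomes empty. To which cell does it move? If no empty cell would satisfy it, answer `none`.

Vacating (1,4). Empty cells in order:
  (0,4): 0/2 same-type → still unsatisfied.
  (1,1): 2/8 same-type → still unsatisfied.
  (4,0): 3/4 same-type → satisfied — stop here.

(4,0)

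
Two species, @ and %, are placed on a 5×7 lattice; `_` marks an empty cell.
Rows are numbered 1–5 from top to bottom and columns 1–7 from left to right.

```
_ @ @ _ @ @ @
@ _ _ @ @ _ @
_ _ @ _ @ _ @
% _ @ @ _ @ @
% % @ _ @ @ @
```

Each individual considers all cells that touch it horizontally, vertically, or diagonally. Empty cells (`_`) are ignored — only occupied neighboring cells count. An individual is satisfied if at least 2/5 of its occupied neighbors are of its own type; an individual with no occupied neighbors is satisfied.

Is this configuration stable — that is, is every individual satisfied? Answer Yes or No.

(1,2)@ 2/2 satisfied
(1,3)@ 2/2 satisfied
(1,5)@ 3/3 satisfied
(1,6)@ 4/4 satisfied
(1,7)@ 2/2 satisfied
(2,1)@ 1/1 satisfied
(2,4)@ 5/5 satisfied
(2,5)@ 4/4 satisfied
(2,7)@ 3/3 satisfied
(3,3)@ 3/3 satisfied
(3,5)@ 4/4 satisfied
(3,7)@ 3/3 satisfied
(4,1)% 2/2 satisfied
(4,3)@ 3/4 satisfied
(4,4)@ 5/5 satisfied
(4,6)@ 6/6 satisfied
(4,7)@ 4/4 satisfied
(5,1)% 2/2 satisfied
(5,2)% 2/4 satisfied
(5,3)@ 2/3 satisfied
(5,5)@ 3/3 satisfied
(5,6)@ 4/4 satisfied
(5,7)@ 3/3 satisfied
All meet the threshold, so the configuration is stable.

Yes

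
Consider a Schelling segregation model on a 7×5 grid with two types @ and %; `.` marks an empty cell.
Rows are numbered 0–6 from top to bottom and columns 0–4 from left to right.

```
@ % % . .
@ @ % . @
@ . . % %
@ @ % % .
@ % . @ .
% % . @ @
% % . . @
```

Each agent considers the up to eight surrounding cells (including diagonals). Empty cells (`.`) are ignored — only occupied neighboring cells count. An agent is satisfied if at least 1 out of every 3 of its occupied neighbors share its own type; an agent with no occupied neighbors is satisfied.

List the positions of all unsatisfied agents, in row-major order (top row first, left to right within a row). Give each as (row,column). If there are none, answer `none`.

(1,4)

(0,0)@ 2/3 satisfied
(0,1)% 2/5 satisfied
(0,2)% 2/3 satisfied
(1,0)@ 3/4 satisfied
(1,1)@ 3/6 satisfied
(1,2)% 3/4 satisfied
(1,4)@ 0/2 not
(2,0)@ 4/4 satisfied
(2,3)% 4/5 satisfied
(2,4)% 2/3 satisfied
(3,0)@ 3/4 satisfied
(3,1)@ 3/5 satisfied
(3,2)% 3/5 satisfied
(3,3)% 3/4 satisfied
(4,0)@ 2/5 satisfied
(4,1)% 3/6 satisfied
(4,3)@ 2/4 satisfied
(5,0)% 4/5 satisfied
(5,1)% 4/5 satisfied
(5,3)@ 3/3 satisfied
(5,4)@ 3/3 satisfied
(6,0)% 3/3 satisfied
(6,1)% 3/3 satisfied
(6,4)@ 2/2 satisfied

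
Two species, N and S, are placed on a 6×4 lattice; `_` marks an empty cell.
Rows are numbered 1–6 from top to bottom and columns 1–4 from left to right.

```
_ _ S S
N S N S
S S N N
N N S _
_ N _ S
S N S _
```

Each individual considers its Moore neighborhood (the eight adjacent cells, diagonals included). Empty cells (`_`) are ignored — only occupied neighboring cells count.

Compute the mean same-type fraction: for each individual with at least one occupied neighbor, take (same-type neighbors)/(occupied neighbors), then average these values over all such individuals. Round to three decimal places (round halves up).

Row 1: (1,3)S 3/4 · (1,4)S 2/3
Row 2: (2,1)N 0/3 · (2,2)S 3/6 · (2,3)N 2/7 · (2,4)S 2/5
Row 3: (3,1)S 2/5 · (3,2)S 3/8 · (3,3)N 3/7 · (3,4)N 2/4
Row 4: (4,1)N 2/4 · (4,2)N 3/6 · (4,3)S 2/6
Row 5: (5,2)N 3/6 · (5,4)S 2/2
Row 6: (6,1)S 0/2 · (6,2)N 1/3 · (6,3)S 1/3
Sum over 18 individuals: 3/4 + 2/3 + 0/3 + 3/6 + 2/7 + 2/5 + 2/5 + 3/8 + 3/7 + 2/4 + 2/4 + 3/6 + 2/6 + 3/6 + 2/2 + 0/2 + 1/3 + 1/3 = 6557/840; mean = 6557/840 ÷ 18 = 6557/15120 = 0.433664… → 0.434.

0.434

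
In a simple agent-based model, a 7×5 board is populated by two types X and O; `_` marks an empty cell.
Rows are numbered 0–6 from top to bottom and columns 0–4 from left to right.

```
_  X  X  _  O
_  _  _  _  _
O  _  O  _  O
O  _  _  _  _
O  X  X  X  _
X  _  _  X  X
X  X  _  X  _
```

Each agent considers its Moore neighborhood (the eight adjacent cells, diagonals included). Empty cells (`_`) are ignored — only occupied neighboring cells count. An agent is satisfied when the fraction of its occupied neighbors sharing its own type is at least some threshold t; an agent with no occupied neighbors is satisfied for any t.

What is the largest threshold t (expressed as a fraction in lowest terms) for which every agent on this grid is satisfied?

(0,1)X 1/1
(0,2)X 1/1
(0,4)O — no occupied neighbors
(2,0)O 1/1
(2,2)O — no occupied neighbors
(2,4)O — no occupied neighbors
(3,0)O 2/3
(4,0)O 1/3
(4,1)X 2/4
(4,2)X 3/3
(4,3)X 3/3
(5,0)X 3/4
(5,3)X 4/4
(5,4)X 3/3
(6,0)X 2/2
(6,1)X 2/2
(6,3)X 2/2
The smallest same-type fraction is 1/3 at (4,0), which reduces to 1/3. Any threshold above that leaves this agent unsatisfied.

1/3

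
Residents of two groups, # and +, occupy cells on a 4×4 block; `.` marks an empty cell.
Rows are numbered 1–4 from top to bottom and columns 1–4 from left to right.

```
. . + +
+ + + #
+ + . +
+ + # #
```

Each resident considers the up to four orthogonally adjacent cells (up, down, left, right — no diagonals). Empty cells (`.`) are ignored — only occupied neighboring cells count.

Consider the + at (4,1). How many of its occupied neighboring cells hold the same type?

Occupied neighbors of (4,1): (3,1)=+, (4,2)=+.
Same type (+): 2 of 2.

2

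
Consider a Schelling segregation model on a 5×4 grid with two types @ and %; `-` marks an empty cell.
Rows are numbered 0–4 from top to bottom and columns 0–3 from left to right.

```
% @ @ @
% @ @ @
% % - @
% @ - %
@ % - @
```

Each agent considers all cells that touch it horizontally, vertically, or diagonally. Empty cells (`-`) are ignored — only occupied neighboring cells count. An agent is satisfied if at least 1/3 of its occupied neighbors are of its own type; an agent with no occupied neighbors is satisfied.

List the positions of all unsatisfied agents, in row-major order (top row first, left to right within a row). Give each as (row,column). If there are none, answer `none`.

(3,1), (3,3), (4,3)

(0,0)% 1/3 ok
(0,1)@ 3/5 ok
(0,2)@ 5/5 ok
(0,3)@ 3/3 ok
(1,0)% 3/5 ok
(1,1)@ 3/7 ok
(1,2)@ 6/7 ok
(1,3)@ 4/4 ok
(2,0)% 3/5 ok
(2,1)% 3/6 ok
(2,3)@ 2/3 ok
(3,0)% 3/5 ok
(3,1)@ 1/5 unhappy
(3,3)% 0/2 unhappy
(4,0)@ 1/3 ok
(4,1)% 1/3 ok
(4,3)@ 0/1 unhappy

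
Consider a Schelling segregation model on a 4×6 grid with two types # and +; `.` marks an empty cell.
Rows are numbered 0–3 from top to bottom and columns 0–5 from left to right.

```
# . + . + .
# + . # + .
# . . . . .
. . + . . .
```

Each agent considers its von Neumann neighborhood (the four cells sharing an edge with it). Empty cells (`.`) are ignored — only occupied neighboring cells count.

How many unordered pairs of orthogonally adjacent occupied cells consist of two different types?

Scan each occupied cell's neighbors to the right and below so each pair is counted once.
From row 0: 0 unlike of 2 pairs (running 0/2).
From row 1: 2 unlike of 3 pairs (running 2/5).
Total adjacent occupied pairs: 5; unlike-type pairs: 2.

2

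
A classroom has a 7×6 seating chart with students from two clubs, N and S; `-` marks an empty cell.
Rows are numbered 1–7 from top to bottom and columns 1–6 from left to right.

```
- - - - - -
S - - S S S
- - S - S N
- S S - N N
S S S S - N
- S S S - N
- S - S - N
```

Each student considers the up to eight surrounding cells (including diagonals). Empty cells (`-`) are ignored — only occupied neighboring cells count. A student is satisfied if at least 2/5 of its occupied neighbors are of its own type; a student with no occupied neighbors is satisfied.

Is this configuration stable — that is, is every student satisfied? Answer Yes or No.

Yes

(2,1)S 0/0 ✓
(2,4)S 3/3 ✓
(2,5)S 3/4 ✓
(2,6)S 2/3 ✓
(3,3)S 3/3 ✓
(3,5)S 3/6 ✓
(3,6)N 2/5 ✓
(4,2)S 5/5 ✓
(4,3)S 5/5 ✓
(4,5)N 3/5 ✓
(4,6)N 3/4 ✓
(5,1)S 3/3 ✓
(5,2)S 6/6 ✓
(5,3)S 7/7 ✓
(5,4)S 4/5 ✓
(5,6)N 3/3 ✓
(6,2)S 5/5 ✓
(6,3)S 7/7 ✓
(6,4)S 4/4 ✓
(6,6)N 2/2 ✓
(7,2)S 2/2 ✓
(7,4)S 2/2 ✓
(7,6)N 1/1 ✓
All meet the threshold, so the configuration is stable.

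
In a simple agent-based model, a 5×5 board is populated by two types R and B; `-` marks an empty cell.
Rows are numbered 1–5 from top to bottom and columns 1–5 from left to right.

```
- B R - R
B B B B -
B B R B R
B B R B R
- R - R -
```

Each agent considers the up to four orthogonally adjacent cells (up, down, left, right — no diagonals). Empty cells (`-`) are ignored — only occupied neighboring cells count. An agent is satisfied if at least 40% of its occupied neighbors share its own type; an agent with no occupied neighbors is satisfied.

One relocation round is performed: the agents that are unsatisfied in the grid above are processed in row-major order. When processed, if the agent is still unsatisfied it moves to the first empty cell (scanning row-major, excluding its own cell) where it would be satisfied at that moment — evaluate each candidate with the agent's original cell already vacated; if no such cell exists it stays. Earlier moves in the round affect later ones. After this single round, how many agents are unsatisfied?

Initially unsatisfied (in order): (1,3), (3,3), (4,3), (4,4), (5,2), (5,4).
  (1,3) → (1,4).
  (3,3) → (2,5).
  (4,3) → (5,1).
  (4,4) → (1,1).
  (5,2): now satisfied by earlier moves; stays.
  (5,4): now satisfied by earlier moves; stays.
Resulting grid:
B B - R R
B B B B R
B B - B R
B B - - R
R R - R -
All satisfied now.

0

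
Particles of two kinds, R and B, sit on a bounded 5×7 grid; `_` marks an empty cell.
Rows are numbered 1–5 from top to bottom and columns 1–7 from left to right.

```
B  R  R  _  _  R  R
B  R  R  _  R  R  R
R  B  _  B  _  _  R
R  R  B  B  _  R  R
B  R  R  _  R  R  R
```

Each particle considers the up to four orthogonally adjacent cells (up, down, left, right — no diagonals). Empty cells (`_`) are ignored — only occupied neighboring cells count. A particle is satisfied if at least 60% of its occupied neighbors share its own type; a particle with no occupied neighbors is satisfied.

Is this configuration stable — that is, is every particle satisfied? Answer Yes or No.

(1,1)B 1/2 ✗
(1,2)R 2/3 ✓
(1,3)R 2/2 ✓
(1,6)R 2/2 ✓
(1,7)R 2/2 ✓
(2,1)B 1/3 ✗
(2,2)R 2/4 ✗
(2,3)R 2/2 ✓
(2,5)R 1/1 ✓
(2,6)R 3/3 ✓
(2,7)R 3/3 ✓
(3,1)R 1/3 ✗
(3,2)B 0/3 ✗
(3,4)B 1/1 ✓
(3,7)R 2/2 ✓
(4,1)R 2/3 ✓
(4,2)R 2/4 ✗
(4,3)B 1/3 ✗
(4,4)B 2/2 ✓
(4,6)R 2/2 ✓
(4,7)R 3/3 ✓
(5,1)B 0/2 ✗
(5,2)R 2/3 ✓
(5,3)R 1/2 ✗
(5,5)R 1/1 ✓
(5,6)R 3/3 ✓
(5,7)R 2/2 ✓
For instance (1,1) has only 1/2 same-type neighbors, below 3/5.

No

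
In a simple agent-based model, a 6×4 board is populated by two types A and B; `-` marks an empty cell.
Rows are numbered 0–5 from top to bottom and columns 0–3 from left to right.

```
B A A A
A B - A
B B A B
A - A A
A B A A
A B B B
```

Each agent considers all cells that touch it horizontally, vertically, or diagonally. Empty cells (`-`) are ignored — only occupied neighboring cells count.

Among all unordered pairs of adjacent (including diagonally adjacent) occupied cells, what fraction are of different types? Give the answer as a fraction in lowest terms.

Scan each occupied cell's neighbors to the right and below (and the two forward diagonals) so each pair is counted once.
Row 0: B(0,0)–A(0,1)≠ B(0,0)–A(1,0)≠ B(0,0)–B(1,1)= A(0,1)–A(0,2)= A(0,1)–B(1,1)≠ A(0,1)–A(1,0)= A(0,2)–A(0,3)= A(0,2)–A(1,3)= A(0,2)–B(1,1)≠ A(0,3)–A(1,3)=  → 4/10 unlike.
Row 1: A(1,0)–B(1,1)≠ A(1,0)–B(2,0)≠ A(1,0)–B(2,1)≠ B(1,1)–B(2,1)= B(1,1)–A(2,2)≠ B(1,1)–B(2,0)= A(1,3)–B(2,3)≠ A(1,3)–A(2,2)=  → 5/8 unlike.
Row 2: B(2,0)–B(2,1)= B(2,0)–A(3,0)≠ B(2,1)–A(2,2)≠ B(2,1)–A(3,2)≠ B(2,1)–A(3,0)≠ A(2,2)–B(2,3)≠ A(2,2)–A(3,2)= A(2,2)–A(3,3)= B(2,3)–A(3,3)≠ B(2,3)–A(3,2)≠  → 7/10 unlike.
Row 3: A(3,0)–A(4,0)= A(3,0)–B(4,1)≠ A(3,2)–A(3,3)= A(3,2)–A(4,2)= A(3,2)–A(4,3)= A(3,2)–B(4,1)≠ A(3,3)–A(4,3)= A(3,3)–A(4,2)=  → 2/8 unlike.
Row 4: A(4,0)–B(4,1)≠ A(4,0)–A(5,0)= A(4,0)–B(5,1)≠ B(4,1)–A(4,2)≠ B(4,1)–B(5,1)= B(4,1)–B(5,2)= B(4,1)–A(5,0)≠ A(4,2)–A(4,3)= A(4,2)–B(5,2)≠ A(4,2)–B(5,3)≠ A(4,2)–B(5,1)≠ A(4,3)–B(5,3)≠ A(4,3)–B(5,2)≠  → 9/13 unlike.
Row 5: A(5,0)–B(5,1)≠ B(5,1)–B(5,2)= B(5,2)–B(5,3)=  → 1/3 unlike.
Total adjacent occupied pairs: 52; unlike-type pairs: 28.
28/52 reduces to 7/13.

7/13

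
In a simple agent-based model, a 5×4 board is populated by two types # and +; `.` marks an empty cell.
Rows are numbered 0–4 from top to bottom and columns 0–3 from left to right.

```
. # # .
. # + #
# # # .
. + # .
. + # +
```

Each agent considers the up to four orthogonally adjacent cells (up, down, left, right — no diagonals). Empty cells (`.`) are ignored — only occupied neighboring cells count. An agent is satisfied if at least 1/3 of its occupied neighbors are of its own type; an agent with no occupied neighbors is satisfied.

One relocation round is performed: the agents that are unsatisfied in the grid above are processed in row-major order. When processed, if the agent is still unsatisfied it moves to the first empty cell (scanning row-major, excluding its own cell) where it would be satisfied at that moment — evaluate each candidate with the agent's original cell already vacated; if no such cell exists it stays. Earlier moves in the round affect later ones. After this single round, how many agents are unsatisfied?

Initially unsatisfied (in order): (1,2), (1,3), (4,3).
  (1,2) → (3,0).
  (1,3): now satisfied by earlier moves; stays.
  (4,3) → (4,0).
Resulting grid:
. # # .
. # . #
# # # .
+ + # .
+ + # .
All satisfied now.

0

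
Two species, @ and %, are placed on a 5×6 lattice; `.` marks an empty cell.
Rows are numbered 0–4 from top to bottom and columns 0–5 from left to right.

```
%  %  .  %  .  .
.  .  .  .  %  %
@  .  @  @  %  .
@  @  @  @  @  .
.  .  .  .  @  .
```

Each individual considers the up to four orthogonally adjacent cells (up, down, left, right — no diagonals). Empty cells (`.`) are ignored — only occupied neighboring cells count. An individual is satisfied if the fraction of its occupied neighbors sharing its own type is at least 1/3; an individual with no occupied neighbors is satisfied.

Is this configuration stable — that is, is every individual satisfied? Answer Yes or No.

Yes

Row 0: (0,0)% 1/1 ok · (0,1)% 1/1 ok · (0,3)% 0/0 ok
Row 1: (1,4)% 2/2 ok · (1,5)% 1/1 ok
Row 2: (2,0)@ 1/1 ok · (2,2)@ 2/2 ok · (2,3)@ 2/3 ok · (2,4)% 1/3 ok
Row 3: (3,0)@ 2/2 ok · (3,1)@ 2/2 ok · (3,2)@ 3/3 ok · (3,3)@ 3/3 ok · (3,4)@ 2/3 ok
Row 4: (4,4)@ 1/1 ok
All meet the threshold, so the configuration is stable.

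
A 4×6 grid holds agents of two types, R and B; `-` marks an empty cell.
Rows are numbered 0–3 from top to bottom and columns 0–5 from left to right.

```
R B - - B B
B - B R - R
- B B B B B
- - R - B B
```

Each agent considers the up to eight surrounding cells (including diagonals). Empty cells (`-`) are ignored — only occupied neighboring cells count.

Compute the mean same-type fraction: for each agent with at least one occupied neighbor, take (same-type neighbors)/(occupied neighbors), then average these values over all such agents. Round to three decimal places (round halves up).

Row 0: (0,0)R 0/2 · (0,1)B 2/3 · (0,4)B 1/3 · (0,5)B 1/2
Row 1: (1,0)B 2/3 · (1,2)B 4/5 · (1,3)R 0/5 · (1,5)R 0/4
Row 2: (2,1)B 3/4 · (2,2)B 3/5 · (2,3)B 4/6 · (2,4)B 4/6 · (2,5)B 3/4
Row 3: (3,2)R 0/3 · (3,4)B 4/4 · (3,5)B 3/3
Sum over 16 agents: 0/2 + 2/3 + 1/3 + 1/2 + 2/3 + 4/5 + 0/5 + 0/4 + 3/4 + 3/5 + 4/6 + 4/6 + 3/4 + 0/3 + 4/4 + 3/3 = 42/5; mean = 42/5 ÷ 16 = 21/40 = 0.525 → 0.525.

0.525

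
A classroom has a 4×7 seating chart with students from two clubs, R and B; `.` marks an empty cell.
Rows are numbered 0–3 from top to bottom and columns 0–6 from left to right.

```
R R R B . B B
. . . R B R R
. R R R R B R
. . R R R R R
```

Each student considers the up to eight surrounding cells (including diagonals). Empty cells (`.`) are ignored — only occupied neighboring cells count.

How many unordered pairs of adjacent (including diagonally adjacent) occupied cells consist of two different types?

Scan each occupied cell's neighbors to the right and below (and the two forward diagonals) so each pair is counted once.
From row 0: 6 unlike of 12 pairs (running 6/12).
From row 1: 6 unlike of 14 pairs (running 12/26).
From row 2: 5 unlike of 19 pairs (running 17/45).
From row 3: 0 unlike of 4 pairs (running 17/49).
Total adjacent occupied pairs: 49; unlike-type pairs: 17.

17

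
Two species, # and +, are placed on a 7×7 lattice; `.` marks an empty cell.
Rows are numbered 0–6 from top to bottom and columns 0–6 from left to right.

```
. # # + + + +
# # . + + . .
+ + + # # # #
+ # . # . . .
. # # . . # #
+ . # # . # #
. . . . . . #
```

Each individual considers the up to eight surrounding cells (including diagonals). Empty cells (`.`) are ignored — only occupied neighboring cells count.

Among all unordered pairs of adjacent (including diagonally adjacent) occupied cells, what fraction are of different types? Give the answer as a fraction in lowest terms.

1/3

Scan each occupied cell's neighbors to the right and below (and the two forward diagonals) so each pair is counted once.
Row 0: #(0,1)–#(0,2)= #(0,1)–#(1,1)= #(0,1)–#(1,0)= #(0,2)–+(0,3)≠ #(0,2)–+(1,3)≠ #(0,2)–#(1,1)= +(0,3)–+(0,4)= +(0,3)–+(1,3)= +(0,3)–+(1,4)= +(0,4)–+(0,5)= +(0,4)–+(1,4)= +(0,4)–+(1,3)= +(0,5)–+(0,6)= +(0,5)–+(1,4)=  → 2/14 unlike.
Row 1: #(1,0)–#(1,1)= #(1,0)–+(2,0)≠ #(1,0)–+(2,1)≠ #(1,1)–+(2,1)≠ #(1,1)–+(2,2)≠ #(1,1)–+(2,0)≠ +(1,3)–+(1,4)= +(1,3)–#(2,3)≠ +(1,3)–#(2,4)≠ +(1,3)–+(2,2)= +(1,4)–#(2,4)≠ +(1,4)–#(2,5)≠ +(1,4)–#(2,3)≠  → 10/13 unlike.
Row 2: +(2,0)–+(2,1)= +(2,0)–+(3,0)= +(2,0)–#(3,1)≠ +(2,1)–+(2,2)= +(2,1)–#(3,1)≠ +(2,1)–+(3,0)= +(2,2)–#(2,3)≠ +(2,2)–#(3,3)≠ +(2,2)–#(3,1)≠ #(2,3)–#(2,4)= #(2,3)–#(3,3)= #(2,4)–#(2,5)= #(2,4)–#(3,3)= #(2,5)–#(2,6)=  → 5/14 unlike.
Row 3: +(3,0)–#(3,1)≠ +(3,0)–#(4,1)≠ #(3,1)–#(4,1)= #(3,1)–#(4,2)= #(3,3)–#(4,2)=  → 2/5 unlike.
Row 4: #(4,1)–#(4,2)= #(4,1)–#(5,2)= #(4,1)–+(5,0)≠ #(4,2)–#(5,2)= #(4,2)–#(5,3)= #(4,5)–#(4,6)= #(4,5)–#(5,5)= #(4,5)–#(5,6)= #(4,6)–#(5,6)= #(4,6)–#(5,5)=  → 1/10 unlike.
Row 5: #(5,2)–#(5,3)= #(5,5)–#(5,6)= #(5,5)–#(6,6)= #(5,6)–#(6,6)=  → 0/4 unlike.
Total adjacent occupied pairs: 60; unlike-type pairs: 20.
20/60 reduces to 1/3.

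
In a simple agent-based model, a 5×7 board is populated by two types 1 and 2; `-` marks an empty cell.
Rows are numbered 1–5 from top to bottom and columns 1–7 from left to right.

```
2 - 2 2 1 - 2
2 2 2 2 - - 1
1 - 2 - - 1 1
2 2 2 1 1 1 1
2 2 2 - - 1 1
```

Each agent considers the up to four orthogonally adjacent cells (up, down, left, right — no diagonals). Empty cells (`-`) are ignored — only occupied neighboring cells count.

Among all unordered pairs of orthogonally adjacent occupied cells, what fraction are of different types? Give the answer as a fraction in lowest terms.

Scan each occupied cell's neighbors to the right and below so each pair is counted once.
Row 1: 2(1,1)–2(2,1)= 2(1,3)–2(1,4)= 2(1,3)–2(2,3)= 2(1,4)–1(1,5)≠ 2(1,4)–2(2,4)= 2(1,7)–1(2,7)≠  → 2/6 unlike.
Row 2: 2(2,1)–2(2,2)= 2(2,1)–1(3,1)≠ 2(2,2)–2(2,3)= 2(2,3)–2(2,4)= 2(2,3)–2(3,3)= 1(2,7)–1(3,7)=  → 1/6 unlike.
Row 3: 1(3,1)–2(4,1)≠ 2(3,3)–2(4,3)= 1(3,6)–1(3,7)= 1(3,6)–1(4,6)= 1(3,7)–1(4,7)=  → 1/5 unlike.
Row 4: 2(4,1)–2(4,2)= 2(4,1)–2(5,1)= 2(4,2)–2(4,3)= 2(4,2)–2(5,2)= 2(4,3)–1(4,4)≠ 2(4,3)–2(5,3)= 1(4,4)–1(4,5)= 1(4,5)–1(4,6)= 1(4,6)–1(4,7)= 1(4,6)–1(5,6)= 1(4,7)–1(5,7)=  → 1/11 unlike.
Row 5: 2(5,1)–2(5,2)= 2(5,2)–2(5,3)= 1(5,6)–1(5,7)=  → 0/3 unlike.
Total adjacent occupied pairs: 31; unlike-type pairs: 5.
5/31 is already in lowest terms.

5/31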